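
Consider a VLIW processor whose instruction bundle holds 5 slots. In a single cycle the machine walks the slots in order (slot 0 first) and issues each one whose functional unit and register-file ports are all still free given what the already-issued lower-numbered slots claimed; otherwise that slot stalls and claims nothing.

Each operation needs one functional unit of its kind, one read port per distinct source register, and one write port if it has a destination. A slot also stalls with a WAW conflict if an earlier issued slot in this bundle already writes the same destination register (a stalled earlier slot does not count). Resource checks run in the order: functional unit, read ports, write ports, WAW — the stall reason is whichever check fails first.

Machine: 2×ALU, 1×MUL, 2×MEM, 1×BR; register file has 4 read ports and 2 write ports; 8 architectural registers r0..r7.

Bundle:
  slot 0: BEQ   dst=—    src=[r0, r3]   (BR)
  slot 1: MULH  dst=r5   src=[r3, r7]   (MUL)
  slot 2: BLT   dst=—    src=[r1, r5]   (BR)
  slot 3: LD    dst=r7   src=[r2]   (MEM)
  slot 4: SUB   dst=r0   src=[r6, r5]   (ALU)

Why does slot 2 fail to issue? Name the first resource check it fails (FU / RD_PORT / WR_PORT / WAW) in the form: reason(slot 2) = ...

reason(slot 2) = FU

  0. BR ⇒ go  {2A/1Mu/2Ld/0B | 2r 2w}
  1. MUL→r5 ⇒ go  {2A/0Mu/2Ld/0B | 0r 1w}
  2. BR ⇒ no(FU)  {2A/0Mu/2Ld/0B | 0r 1w}
  3. MEM→r7 ⇒ no(RD_PORT)  {2A/0Mu/2Ld/0B | 0r 1w}
  4. ALU→r0 ⇒ no(RD_PORT)  {2A/0Mu/2Ld/0B | 0r 1w}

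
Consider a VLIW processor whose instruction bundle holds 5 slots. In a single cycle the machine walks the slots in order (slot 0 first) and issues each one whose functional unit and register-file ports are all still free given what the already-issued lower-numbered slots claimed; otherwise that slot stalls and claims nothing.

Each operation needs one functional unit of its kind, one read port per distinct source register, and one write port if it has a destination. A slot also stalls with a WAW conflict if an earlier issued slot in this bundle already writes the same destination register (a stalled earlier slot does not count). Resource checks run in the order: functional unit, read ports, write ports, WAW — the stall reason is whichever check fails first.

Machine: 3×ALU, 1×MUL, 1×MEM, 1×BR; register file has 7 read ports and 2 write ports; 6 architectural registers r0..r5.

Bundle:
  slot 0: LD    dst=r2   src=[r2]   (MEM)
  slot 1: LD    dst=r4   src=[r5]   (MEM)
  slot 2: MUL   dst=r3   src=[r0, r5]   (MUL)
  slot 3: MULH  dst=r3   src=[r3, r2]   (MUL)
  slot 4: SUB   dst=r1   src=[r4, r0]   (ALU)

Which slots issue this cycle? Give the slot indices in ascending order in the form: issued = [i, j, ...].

issued = [0, 2]

(0) want 1×MEM +1rd +1wr — yes → AL3|MU1|ME0|BR1|rd6|wr1
(1) want 1×MEM +1rd +1wr — FU → AL3|MU1|ME0|BR1|rd6|wr1
(2) want 1×MUL +2rd +1wr — yes → AL3|MU0|ME0|BR1|rd4|wr0
(3) want 1×MUL +2rd +1wr — FU → AL3|MU0|ME0|BR1|rd4|wr0
(4) want 1×ALU +2rd +1wr — WR_PORT → AL3|MU0|ME0|BR1|rd4|wr0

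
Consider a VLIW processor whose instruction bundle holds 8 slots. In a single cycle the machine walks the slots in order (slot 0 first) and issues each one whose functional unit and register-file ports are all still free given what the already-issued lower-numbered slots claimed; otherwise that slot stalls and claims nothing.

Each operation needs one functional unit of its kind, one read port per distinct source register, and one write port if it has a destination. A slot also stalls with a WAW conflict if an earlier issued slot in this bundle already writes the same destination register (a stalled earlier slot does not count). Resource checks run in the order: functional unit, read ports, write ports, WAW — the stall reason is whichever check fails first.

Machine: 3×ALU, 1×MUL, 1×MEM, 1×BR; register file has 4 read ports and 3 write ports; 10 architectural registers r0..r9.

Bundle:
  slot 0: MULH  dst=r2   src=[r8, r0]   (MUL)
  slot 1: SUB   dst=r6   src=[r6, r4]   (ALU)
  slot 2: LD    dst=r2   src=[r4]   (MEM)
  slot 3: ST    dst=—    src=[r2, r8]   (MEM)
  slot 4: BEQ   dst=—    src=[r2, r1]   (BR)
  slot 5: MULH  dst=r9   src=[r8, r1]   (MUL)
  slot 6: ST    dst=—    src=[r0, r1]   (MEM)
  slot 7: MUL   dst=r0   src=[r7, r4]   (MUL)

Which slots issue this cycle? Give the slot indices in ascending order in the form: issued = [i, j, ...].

issued = [0, 1]

[0] MUL needs rd=2 wr=1: ok; after: ALU=3 MUL=0 MEM=1 BR=1, R=2, W=2
[1] ALU needs rd=2 wr=1: ok; after: ALU=2 MUL=0 MEM=1 BR=1, R=0, W=1
[2] MEM needs rd=1 wr=1: RD_PORT; after: ALU=2 MUL=0 MEM=1 BR=1, R=0, W=1
[3] MEM needs rd=2 wr=0: RD_PORT; after: ALU=2 MUL=0 MEM=1 BR=1, R=0, W=1
[4] BR needs rd=2 wr=0: RD_PORT; after: ALU=2 MUL=0 MEM=1 BR=1, R=0, W=1
[5] MUL needs rd=2 wr=1: FU; after: ALU=2 MUL=0 MEM=1 BR=1, R=0, W=1
[6] MEM needs rd=2 wr=0: RD_PORT; after: ALU=2 MUL=0 MEM=1 BR=1, R=0, W=1
[7] MUL needs rd=2 wr=1: FU; after: ALU=2 MUL=0 MEM=1 BR=1, R=0, W=1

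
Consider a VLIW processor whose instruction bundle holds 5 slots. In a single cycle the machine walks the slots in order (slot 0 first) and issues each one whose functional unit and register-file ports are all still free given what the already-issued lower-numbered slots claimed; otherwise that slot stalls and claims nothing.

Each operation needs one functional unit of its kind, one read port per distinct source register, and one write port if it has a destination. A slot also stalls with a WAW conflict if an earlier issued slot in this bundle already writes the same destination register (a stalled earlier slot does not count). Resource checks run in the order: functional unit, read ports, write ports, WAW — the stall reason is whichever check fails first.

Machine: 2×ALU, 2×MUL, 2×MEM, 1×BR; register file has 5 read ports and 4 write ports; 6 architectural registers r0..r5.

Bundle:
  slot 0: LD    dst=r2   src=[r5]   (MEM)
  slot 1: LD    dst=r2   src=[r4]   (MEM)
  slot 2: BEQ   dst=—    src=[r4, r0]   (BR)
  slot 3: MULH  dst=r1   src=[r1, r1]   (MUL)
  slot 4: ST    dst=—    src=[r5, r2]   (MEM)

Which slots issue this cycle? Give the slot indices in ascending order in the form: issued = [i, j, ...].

  0. MEM→r2 ⇒ go  {2A/2Mu/1Ld/1B | 4r 3w}
  1. MEM→r2 ⇒ no(WAW)  {2A/2Mu/1Ld/1B | 4r 3w}
  2. BR ⇒ go  {2A/2Mu/1Ld/0B | 2r 3w}
  3. MUL→r1 ⇒ go  {2A/1Mu/1Ld/0B | 1r 2w}
  4. MEM ⇒ no(RD_PORT)  {2A/1Mu/1Ld/0B | 1r 2w}

issued = [0, 2, 3]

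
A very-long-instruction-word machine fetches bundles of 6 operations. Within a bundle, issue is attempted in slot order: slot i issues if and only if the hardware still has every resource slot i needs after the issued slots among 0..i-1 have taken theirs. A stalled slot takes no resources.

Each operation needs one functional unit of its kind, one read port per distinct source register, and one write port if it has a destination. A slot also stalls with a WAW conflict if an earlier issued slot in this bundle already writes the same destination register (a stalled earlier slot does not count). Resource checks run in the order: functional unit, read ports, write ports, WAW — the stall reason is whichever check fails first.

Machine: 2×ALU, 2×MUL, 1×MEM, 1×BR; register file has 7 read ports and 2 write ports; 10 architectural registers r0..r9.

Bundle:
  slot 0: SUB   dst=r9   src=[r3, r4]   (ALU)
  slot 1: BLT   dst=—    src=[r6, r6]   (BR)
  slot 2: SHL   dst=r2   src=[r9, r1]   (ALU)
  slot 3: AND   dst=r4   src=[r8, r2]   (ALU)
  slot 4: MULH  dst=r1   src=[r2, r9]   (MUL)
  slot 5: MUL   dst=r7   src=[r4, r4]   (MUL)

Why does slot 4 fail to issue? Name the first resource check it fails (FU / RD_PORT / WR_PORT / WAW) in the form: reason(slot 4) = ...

reason(slot 4) = WR_PORT

(0) want 1×ALU +2rd +1wr — yes → AL1|MU2|ME1|BR1|rd5|wr1
(1) want 1×BR +1rd +0wr — yes → AL1|MU2|ME1|BR0|rd4|wr1
(2) want 1×ALU +2rd +1wr — yes → AL0|MU2|ME1|BR0|rd2|wr0
(3) want 1×ALU +2rd +1wr — FU → AL0|MU2|ME1|BR0|rd2|wr0
(4) want 1×MUL +2rd +1wr — WR_PORT → AL0|MU2|ME1|BR0|rd2|wr0
(5) want 1×MUL +1rd +1wr — WR_PORT → AL0|MU2|ME1|BR0|rd2|wr0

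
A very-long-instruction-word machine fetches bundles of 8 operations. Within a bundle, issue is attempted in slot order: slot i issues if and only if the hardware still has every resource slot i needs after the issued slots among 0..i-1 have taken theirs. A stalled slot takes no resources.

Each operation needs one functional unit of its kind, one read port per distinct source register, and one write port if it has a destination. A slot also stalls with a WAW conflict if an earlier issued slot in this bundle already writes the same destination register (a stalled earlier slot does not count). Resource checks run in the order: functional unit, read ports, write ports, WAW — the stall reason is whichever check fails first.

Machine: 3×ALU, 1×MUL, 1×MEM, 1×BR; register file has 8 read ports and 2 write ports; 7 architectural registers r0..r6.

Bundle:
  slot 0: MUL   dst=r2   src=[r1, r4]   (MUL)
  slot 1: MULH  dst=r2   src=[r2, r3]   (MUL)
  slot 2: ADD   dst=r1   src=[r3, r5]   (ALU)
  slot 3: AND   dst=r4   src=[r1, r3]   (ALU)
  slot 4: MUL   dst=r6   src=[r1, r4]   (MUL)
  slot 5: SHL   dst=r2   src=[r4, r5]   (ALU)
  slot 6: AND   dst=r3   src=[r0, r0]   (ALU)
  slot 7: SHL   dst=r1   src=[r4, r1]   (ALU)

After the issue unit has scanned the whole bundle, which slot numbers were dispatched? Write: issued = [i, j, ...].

(0) want 1×MUL +2rd +1wr — yes → AL3|MU0|ME1|BR1|rd6|wr1
(1) want 1×MUL +2rd +1wr — FU → AL3|MU0|ME1|BR1|rd6|wr1
(2) want 1×ALU +2rd +1wr — yes → AL2|MU0|ME1|BR1|rd4|wr0
(3) want 1×ALU +2rd +1wr — WR_PORT → AL2|MU0|ME1|BR1|rd4|wr0
(4) want 1×MUL +2rd +1wr — FU → AL2|MU0|ME1|BR1|rd4|wr0
(5) want 1×ALU +2rd +1wr — WR_PORT → AL2|MU0|ME1|BR1|rd4|wr0
(6) want 1×ALU +1rd +1wr — WR_PORT → AL2|MU0|ME1|BR1|rd4|wr0
(7) want 1×ALU +2rd +1wr — WR_PORT → AL2|MU0|ME1|BR1|rd4|wr0

issued = [0, 2]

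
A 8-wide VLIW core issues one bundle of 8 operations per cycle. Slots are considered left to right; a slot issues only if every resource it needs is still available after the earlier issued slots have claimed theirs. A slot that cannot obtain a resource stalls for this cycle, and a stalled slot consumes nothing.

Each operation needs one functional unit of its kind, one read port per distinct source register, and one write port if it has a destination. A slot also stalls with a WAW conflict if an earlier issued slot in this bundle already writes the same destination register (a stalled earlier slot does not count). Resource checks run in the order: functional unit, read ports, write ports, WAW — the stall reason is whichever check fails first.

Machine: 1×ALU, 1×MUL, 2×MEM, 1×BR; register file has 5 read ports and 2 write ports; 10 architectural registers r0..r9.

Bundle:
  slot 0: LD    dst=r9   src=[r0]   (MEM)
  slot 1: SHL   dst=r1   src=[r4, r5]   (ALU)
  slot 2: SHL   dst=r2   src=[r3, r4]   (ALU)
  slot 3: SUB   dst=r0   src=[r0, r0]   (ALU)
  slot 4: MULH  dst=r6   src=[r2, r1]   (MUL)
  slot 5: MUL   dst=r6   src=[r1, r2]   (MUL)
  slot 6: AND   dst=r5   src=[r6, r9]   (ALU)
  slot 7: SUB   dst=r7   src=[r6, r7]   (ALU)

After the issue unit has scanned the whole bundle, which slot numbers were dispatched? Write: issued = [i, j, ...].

issued = [0, 1]

  0. MEM→r9 ⇒ go  {1A/1Mu/1Ld/1B | 4r 1w}
  1. ALU→r1 ⇒ go  {0A/1Mu/1Ld/1B | 2r 0w}
  2. ALU→r2 ⇒ no(FU)  {0A/1Mu/1Ld/1B | 2r 0w}
  3. ALU→r0 ⇒ no(FU)  {0A/1Mu/1Ld/1B | 2r 0w}
  4. MUL→r6 ⇒ no(WR_PORT)  {0A/1Mu/1Ld/1B | 2r 0w}
  5. MUL→r6 ⇒ no(WR_PORT)  {0A/1Mu/1Ld/1B | 2r 0w}
  6. ALU→r5 ⇒ no(FU)  {0A/1Mu/1Ld/1B | 2r 0w}
  7. ALU→r7 ⇒ no(FU)  {0A/1Mu/1Ld/1B | 2r 0w}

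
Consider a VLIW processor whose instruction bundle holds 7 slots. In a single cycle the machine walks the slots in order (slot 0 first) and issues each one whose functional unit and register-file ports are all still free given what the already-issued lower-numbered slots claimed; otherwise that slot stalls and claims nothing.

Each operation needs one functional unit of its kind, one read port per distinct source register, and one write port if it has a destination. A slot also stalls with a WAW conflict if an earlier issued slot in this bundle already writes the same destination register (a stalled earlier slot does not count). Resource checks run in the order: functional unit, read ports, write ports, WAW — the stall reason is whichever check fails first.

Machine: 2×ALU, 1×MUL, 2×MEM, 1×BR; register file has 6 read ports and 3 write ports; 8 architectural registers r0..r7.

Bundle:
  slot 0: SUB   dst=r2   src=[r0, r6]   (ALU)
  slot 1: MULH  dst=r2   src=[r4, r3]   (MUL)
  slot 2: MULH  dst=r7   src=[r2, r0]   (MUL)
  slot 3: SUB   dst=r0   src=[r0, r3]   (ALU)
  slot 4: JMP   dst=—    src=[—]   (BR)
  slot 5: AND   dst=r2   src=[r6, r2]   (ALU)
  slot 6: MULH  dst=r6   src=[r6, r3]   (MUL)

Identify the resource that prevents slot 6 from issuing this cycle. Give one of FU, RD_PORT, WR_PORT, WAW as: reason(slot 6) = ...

reason(slot 6) = FU

slot 0 (ALU): ISSUE — free A1,Mu1,Ld2,B1 rp4 wp2
slot 1 (MUL): stall WAW — free A1,Mu1,Ld2,B1 rp4 wp2
slot 2 (MUL): ISSUE — free A1,Mu0,Ld2,B1 rp2 wp1
slot 3 (ALU): ISSUE — free A0,Mu0,Ld2,B1 rp0 wp0
slot 4 (BR): ISSUE — free A0,Mu0,Ld2,B0 rp0 wp0
slot 5 (ALU): stall FU — free A0,Mu0,Ld2,B0 rp0 wp0
slot 6 (MUL): stall FU — free A0,Mu0,Ld2,B0 rp0 wp0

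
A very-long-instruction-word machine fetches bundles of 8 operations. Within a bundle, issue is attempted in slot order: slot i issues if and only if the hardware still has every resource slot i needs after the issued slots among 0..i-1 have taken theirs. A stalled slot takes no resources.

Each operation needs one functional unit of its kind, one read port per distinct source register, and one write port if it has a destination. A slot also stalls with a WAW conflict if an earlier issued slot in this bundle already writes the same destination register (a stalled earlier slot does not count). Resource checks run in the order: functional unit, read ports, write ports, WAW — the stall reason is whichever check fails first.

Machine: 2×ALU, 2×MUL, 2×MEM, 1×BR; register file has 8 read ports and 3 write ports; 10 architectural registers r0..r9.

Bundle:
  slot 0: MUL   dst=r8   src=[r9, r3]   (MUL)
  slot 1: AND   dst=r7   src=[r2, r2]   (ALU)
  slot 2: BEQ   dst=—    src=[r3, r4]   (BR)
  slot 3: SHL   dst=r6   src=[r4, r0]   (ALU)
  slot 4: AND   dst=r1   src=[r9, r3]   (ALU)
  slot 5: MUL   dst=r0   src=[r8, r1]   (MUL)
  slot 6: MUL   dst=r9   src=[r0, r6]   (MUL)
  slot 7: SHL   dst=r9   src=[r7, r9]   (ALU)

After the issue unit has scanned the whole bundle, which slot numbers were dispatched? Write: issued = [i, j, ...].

issued = [0, 1, 2, 3]

#0 MUL src=r9,r3 dispatched  <A:2 Mu:1 Ld:2 B:1 rd:6 wr:2>
#1 ALU src=r2,r2 dispatched  <A:1 Mu:1 Ld:2 B:1 rd:5 wr:1>
#2 BR src=r3,r4 dispatched  <A:1 Mu:1 Ld:2 B:0 rd:3 wr:1>
#3 ALU src=r4,r0 dispatched  <A:0 Mu:1 Ld:2 B:0 rd:1 wr:0>
#4 ALU src=r9,r3 held:FU  <A:0 Mu:1 Ld:2 B:0 rd:1 wr:0>
#5 MUL src=r8,r1 held:RD_PORT  <A:0 Mu:1 Ld:2 B:0 rd:1 wr:0>
#6 MUL src=r0,r6 held:RD_PORT  <A:0 Mu:1 Ld:2 B:0 rd:1 wr:0>
#7 ALU src=r7,r9 held:FU  <A:0 Mu:1 Ld:2 B:0 rd:1 wr:0>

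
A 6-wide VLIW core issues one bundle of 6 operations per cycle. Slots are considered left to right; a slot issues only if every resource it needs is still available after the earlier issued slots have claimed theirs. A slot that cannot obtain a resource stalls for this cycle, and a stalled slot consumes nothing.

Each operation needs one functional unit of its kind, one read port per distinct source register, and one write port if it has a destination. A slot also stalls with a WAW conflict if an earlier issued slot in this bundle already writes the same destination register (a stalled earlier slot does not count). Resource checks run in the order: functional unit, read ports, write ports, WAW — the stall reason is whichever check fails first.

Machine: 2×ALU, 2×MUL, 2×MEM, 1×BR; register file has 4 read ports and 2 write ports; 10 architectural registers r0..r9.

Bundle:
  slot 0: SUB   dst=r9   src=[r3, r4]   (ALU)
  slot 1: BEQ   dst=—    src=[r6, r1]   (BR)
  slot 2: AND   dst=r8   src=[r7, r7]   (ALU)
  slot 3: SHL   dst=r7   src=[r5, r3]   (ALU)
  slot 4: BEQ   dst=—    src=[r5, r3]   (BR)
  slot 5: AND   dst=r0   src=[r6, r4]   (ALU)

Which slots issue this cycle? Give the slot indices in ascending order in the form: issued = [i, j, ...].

issued = [0, 1]

slot 0 (ALU): ISSUE — free A1,Mu2,Ld2,B1 rp2 wp1
slot 1 (BR): ISSUE — free A1,Mu2,Ld2,B0 rp0 wp1
slot 2 (ALU): stall RD_PORT — free A1,Mu2,Ld2,B0 rp0 wp1
slot 3 (ALU): stall RD_PORT — free A1,Mu2,Ld2,B0 rp0 wp1
slot 4 (BR): stall FU — free A1,Mu2,Ld2,B0 rp0 wp1
slot 5 (ALU): stall RD_PORT — free A1,Mu2,Ld2,B0 rp0 wp1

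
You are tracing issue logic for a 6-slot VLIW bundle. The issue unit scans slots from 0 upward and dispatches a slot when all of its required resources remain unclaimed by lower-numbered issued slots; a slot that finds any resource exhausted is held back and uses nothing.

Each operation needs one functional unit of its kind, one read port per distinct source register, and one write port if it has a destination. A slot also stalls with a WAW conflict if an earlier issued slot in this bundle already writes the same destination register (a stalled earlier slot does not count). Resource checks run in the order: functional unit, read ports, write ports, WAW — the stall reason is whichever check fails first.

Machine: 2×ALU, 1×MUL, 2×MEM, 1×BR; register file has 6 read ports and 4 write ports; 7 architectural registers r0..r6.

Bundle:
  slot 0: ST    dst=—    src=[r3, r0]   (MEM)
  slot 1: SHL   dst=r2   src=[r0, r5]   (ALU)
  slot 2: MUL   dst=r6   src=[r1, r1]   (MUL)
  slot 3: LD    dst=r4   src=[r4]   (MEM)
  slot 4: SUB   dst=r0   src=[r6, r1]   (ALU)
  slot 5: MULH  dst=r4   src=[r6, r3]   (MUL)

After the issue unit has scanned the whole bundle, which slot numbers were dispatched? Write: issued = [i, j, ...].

issued = [0, 1, 2, 3]

(0) want 1×MEM +2rd +0wr — yes → AL2|MU1|ME1|BR1|rd4|wr4
(1) want 1×ALU +2rd +1wr — yes → AL1|MU1|ME1|BR1|rd2|wr3
(2) want 1×MUL +1rd +1wr — yes → AL1|MU0|ME1|BR1|rd1|wr2
(3) want 1×MEM +1rd +1wr — yes → AL1|MU0|ME0|BR1|rd0|wr1
(4) want 1×ALU +2rd +1wr — RD_PORT → AL1|MU0|ME0|BR1|rd0|wr1
(5) want 1×MUL +2rd +1wr — FU → AL1|MU0|ME0|BR1|rd0|wr1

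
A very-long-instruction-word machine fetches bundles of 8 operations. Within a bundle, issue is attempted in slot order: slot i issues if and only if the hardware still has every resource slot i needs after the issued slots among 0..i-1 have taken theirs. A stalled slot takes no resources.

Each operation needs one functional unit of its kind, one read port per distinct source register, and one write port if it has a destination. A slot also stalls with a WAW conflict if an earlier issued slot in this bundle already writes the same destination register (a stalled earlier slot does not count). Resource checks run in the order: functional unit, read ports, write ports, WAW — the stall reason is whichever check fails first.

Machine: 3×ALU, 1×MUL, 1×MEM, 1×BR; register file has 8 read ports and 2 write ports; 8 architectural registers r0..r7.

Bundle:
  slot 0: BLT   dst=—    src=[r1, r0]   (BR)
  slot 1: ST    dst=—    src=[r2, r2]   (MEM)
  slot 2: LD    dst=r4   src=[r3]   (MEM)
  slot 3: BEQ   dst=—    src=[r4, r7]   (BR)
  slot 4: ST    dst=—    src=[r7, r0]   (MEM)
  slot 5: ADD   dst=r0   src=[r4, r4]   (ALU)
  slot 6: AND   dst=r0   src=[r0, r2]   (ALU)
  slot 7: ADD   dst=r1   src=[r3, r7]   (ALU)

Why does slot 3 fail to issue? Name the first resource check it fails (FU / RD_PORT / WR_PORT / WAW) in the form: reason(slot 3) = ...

reason(slot 3) = FU

[0] BR needs rd=2 wr=0: ok; after: ALU=3 MUL=1 MEM=1 BR=0, R=6, W=2
[1] MEM needs rd=1 wr=0: ok; after: ALU=3 MUL=1 MEM=0 BR=0, R=5, W=2
[2] MEM needs rd=1 wr=1: FU; after: ALU=3 MUL=1 MEM=0 BR=0, R=5, W=2
[3] BR needs rd=2 wr=0: FU; after: ALU=3 MUL=1 MEM=0 BR=0, R=5, W=2
[4] MEM needs rd=2 wr=0: FU; after: ALU=3 MUL=1 MEM=0 BR=0, R=5, W=2
[5] ALU needs rd=1 wr=1: ok; after: ALU=2 MUL=1 MEM=0 BR=0, R=4, W=1
[6] ALU needs rd=2 wr=1: WAW; after: ALU=2 MUL=1 MEM=0 BR=0, R=4, W=1
[7] ALU needs rd=2 wr=1: ok; after: ALU=1 MUL=1 MEM=0 BR=0, R=2, W=0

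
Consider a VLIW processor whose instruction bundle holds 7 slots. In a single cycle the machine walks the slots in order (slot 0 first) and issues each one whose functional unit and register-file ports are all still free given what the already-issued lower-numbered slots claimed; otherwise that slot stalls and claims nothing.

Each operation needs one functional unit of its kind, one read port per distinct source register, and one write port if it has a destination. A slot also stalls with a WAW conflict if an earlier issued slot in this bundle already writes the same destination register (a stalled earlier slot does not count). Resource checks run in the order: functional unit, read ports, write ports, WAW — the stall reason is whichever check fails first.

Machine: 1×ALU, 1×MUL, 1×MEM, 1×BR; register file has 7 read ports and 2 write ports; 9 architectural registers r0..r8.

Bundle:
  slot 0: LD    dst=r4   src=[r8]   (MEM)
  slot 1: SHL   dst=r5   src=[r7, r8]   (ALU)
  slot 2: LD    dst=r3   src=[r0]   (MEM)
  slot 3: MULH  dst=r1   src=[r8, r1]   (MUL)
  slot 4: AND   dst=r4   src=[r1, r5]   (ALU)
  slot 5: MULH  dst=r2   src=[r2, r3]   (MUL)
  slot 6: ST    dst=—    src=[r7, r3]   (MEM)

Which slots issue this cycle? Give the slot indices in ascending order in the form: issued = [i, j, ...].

slot 0 (MEM): ISSUE — free A1,Mu1,Ld0,B1 rp6 wp1
slot 1 (ALU): ISSUE — free A0,Mu1,Ld0,B1 rp4 wp0
slot 2 (MEM): stall FU — free A0,Mu1,Ld0,B1 rp4 wp0
slot 3 (MUL): stall WR_PORT — free A0,Mu1,Ld0,B1 rp4 wp0
slot 4 (ALU): stall FU — free A0,Mu1,Ld0,B1 rp4 wp0
slot 5 (MUL): stall WR_PORT — free A0,Mu1,Ld0,B1 rp4 wp0
slot 6 (MEM): stall FU — free A0,Mu1,Ld0,B1 rp4 wp0

issued = [0, 1]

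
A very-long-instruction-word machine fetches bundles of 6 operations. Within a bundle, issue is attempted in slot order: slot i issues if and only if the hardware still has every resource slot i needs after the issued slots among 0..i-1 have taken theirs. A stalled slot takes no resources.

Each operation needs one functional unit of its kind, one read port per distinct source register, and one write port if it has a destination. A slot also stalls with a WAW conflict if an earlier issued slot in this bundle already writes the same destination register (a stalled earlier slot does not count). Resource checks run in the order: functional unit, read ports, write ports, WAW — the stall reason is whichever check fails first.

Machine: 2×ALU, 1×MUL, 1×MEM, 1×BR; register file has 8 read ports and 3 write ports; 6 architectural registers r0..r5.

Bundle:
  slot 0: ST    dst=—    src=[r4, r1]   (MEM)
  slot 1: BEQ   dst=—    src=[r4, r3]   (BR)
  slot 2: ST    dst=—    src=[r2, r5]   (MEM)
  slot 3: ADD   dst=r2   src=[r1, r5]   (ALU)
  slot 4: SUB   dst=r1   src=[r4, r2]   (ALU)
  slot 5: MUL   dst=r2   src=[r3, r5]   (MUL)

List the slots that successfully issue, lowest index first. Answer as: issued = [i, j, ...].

slot 0 (MEM): ISSUE — free A2,Mu1,Ld0,B1 rp6 wp3
slot 1 (BR): ISSUE — free A2,Mu1,Ld0,B0 rp4 wp3
slot 2 (MEM): stall FU — free A2,Mu1,Ld0,B0 rp4 wp3
slot 3 (ALU): ISSUE — free A1,Mu1,Ld0,B0 rp2 wp2
slot 4 (ALU): ISSUE — free A0,Mu1,Ld0,B0 rp0 wp1
slot 5 (MUL): stall RD_PORT — free A0,Mu1,Ld0,B0 rp0 wp1

issued = [0, 1, 3, 4]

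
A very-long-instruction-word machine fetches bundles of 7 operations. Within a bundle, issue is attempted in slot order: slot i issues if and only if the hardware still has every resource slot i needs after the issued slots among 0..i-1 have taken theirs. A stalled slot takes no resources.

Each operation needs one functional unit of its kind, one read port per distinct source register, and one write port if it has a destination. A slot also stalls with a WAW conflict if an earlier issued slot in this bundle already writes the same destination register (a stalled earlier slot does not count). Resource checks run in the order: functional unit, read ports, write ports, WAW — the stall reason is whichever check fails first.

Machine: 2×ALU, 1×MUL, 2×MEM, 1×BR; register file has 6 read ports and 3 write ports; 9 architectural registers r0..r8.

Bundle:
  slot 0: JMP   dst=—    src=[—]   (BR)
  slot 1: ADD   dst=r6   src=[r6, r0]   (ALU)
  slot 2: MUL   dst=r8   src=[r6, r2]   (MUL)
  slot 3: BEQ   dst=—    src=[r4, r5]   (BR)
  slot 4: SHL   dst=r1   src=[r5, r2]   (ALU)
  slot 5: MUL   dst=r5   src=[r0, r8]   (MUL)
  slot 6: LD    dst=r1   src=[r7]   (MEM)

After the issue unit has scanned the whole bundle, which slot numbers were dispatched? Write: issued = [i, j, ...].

issued = [0, 1, 2, 4]

(0) want 1×BR +0rd +0wr — yes → AL2|MU1|ME2|BR0|rd6|wr3
(1) want 1×ALU +2rd +1wr — yes → AL1|MU1|ME2|BR0|rd4|wr2
(2) want 1×MUL +2rd +1wr — yes → AL1|MU0|ME2|BR0|rd2|wr1
(3) want 1×BR +2rd +0wr — FU → AL1|MU0|ME2|BR0|rd2|wr1
(4) want 1×ALU +2rd +1wr — yes → AL0|MU0|ME2|BR0|rd0|wr0
(5) want 1×MUL +2rd +1wr — FU → AL0|MU0|ME2|BR0|rd0|wr0
(6) want 1×MEM +1rd +1wr — RD_PORT → AL0|MU0|ME2|BR0|rd0|wr0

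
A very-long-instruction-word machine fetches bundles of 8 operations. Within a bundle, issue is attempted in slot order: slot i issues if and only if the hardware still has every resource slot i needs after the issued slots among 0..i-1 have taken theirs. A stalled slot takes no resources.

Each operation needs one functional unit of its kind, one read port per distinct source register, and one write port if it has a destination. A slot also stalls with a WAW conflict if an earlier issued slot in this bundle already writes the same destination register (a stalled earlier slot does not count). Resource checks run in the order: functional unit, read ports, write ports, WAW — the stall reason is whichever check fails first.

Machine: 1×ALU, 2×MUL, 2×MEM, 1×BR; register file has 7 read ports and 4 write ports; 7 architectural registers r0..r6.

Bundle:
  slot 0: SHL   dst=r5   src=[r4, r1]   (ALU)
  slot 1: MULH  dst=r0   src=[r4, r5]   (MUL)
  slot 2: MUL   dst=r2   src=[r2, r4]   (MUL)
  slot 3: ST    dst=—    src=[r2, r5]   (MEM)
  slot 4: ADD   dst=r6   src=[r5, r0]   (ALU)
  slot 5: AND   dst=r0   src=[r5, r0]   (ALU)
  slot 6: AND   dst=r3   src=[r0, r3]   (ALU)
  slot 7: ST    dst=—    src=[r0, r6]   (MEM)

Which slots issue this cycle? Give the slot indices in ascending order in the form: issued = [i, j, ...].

issued = [0, 1, 2]

slot 0 (ALU): ISSUE — free A0,Mu2,Ld2,B1 rp5 wp3
slot 1 (MUL): ISSUE — free A0,Mu1,Ld2,B1 rp3 wp2
slot 2 (MUL): ISSUE — free A0,Mu0,Ld2,B1 rp1 wp1
slot 3 (MEM): stall RD_PORT — free A0,Mu0,Ld2,B1 rp1 wp1
slot 4 (ALU): stall FU — free A0,Mu0,Ld2,B1 rp1 wp1
slot 5 (ALU): stall FU — free A0,Mu0,Ld2,B1 rp1 wp1
slot 6 (ALU): stall FU — free A0,Mu0,Ld2,B1 rp1 wp1
slot 7 (MEM): stall RD_PORT — free A0,Mu0,Ld2,B1 rp1 wp1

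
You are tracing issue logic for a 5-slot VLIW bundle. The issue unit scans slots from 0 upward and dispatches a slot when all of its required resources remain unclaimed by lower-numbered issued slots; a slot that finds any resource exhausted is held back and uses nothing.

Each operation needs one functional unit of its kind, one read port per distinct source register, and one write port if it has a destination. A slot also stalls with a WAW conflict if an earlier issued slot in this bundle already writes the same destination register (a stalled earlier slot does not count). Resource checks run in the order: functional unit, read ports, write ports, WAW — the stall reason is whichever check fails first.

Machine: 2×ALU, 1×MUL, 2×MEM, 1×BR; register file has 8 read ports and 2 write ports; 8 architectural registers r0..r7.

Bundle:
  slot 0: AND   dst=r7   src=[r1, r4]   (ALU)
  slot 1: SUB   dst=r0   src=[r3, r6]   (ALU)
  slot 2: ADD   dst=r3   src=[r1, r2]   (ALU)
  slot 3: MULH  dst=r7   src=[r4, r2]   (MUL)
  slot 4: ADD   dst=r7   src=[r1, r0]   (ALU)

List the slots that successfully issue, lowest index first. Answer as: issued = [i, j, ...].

issued = [0, 1]

  0. ALU→r7 ⇒ go  {1A/1Mu/2Ld/1B | 6r 1w}
  1. ALU→r0 ⇒ go  {0A/1Mu/2Ld/1B | 4r 0w}
  2. ALU→r3 ⇒ no(FU)  {0A/1Mu/2Ld/1B | 4r 0w}
  3. MUL→r7 ⇒ no(WR_PORT)  {0A/1Mu/2Ld/1B | 4r 0w}
  4. ALU→r7 ⇒ no(FU)  {0A/1Mu/2Ld/1B | 4r 0w}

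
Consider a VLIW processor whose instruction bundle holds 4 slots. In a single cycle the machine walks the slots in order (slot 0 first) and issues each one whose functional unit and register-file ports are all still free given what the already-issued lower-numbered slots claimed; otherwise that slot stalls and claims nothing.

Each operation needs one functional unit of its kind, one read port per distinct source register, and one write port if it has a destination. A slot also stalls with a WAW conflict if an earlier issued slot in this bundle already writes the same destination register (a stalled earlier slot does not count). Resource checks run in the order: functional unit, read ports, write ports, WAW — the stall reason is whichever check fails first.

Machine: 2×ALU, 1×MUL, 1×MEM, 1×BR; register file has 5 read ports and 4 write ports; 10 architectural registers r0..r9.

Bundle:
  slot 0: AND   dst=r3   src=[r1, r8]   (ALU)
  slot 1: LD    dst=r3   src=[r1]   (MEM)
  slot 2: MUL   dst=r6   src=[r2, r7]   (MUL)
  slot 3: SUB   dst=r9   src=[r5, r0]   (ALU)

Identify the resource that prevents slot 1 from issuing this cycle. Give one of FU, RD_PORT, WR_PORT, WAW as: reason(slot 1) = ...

reason(slot 1) = WAW

slot 0 (ALU): ISSUE — free A1,Mu1,Ld1,B1 rp3 wp3
slot 1 (MEM): stall WAW — free A1,Mu1,Ld1,B1 rp3 wp3
slot 2 (MUL): ISSUE — free A1,Mu0,Ld1,B1 rp1 wp2
slot 3 (ALU): stall RD_PORT — free A1,Mu0,Ld1,B1 rp1 wp2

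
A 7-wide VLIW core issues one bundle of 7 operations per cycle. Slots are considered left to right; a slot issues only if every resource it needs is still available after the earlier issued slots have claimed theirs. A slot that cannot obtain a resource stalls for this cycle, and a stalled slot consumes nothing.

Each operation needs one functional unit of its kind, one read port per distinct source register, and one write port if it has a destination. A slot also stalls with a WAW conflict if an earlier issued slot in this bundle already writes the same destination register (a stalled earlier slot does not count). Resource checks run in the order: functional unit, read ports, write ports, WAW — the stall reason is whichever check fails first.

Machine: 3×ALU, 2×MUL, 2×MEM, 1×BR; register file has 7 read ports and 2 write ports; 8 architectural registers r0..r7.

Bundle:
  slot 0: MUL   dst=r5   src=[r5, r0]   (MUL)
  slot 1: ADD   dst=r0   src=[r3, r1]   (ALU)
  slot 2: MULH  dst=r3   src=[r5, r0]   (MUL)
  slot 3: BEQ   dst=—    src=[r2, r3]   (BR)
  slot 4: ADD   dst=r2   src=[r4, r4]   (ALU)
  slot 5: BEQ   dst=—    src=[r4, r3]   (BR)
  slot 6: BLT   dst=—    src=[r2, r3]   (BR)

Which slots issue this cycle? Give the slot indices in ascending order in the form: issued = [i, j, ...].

issued = [0, 1, 3]

[0] MUL needs rd=2 wr=1: ok; after: ALU=3 MUL=1 MEM=2 BR=1, R=5, W=1
[1] ALU needs rd=2 wr=1: ok; after: ALU=2 MUL=1 MEM=2 BR=1, R=3, W=0
[2] MUL needs rd=2 wr=1: WR_PORT; after: ALU=2 MUL=1 MEM=2 BR=1, R=3, W=0
[3] BR needs rd=2 wr=0: ok; after: ALU=2 MUL=1 MEM=2 BR=0, R=1, W=0
[4] ALU needs rd=1 wr=1: WR_PORT; after: ALU=2 MUL=1 MEM=2 BR=0, R=1, W=0
[5] BR needs rd=2 wr=0: FU; after: ALU=2 MUL=1 MEM=2 BR=0, R=1, W=0
[6] BR needs rd=2 wr=0: FU; after: ALU=2 MUL=1 MEM=2 BR=0, R=1, W=0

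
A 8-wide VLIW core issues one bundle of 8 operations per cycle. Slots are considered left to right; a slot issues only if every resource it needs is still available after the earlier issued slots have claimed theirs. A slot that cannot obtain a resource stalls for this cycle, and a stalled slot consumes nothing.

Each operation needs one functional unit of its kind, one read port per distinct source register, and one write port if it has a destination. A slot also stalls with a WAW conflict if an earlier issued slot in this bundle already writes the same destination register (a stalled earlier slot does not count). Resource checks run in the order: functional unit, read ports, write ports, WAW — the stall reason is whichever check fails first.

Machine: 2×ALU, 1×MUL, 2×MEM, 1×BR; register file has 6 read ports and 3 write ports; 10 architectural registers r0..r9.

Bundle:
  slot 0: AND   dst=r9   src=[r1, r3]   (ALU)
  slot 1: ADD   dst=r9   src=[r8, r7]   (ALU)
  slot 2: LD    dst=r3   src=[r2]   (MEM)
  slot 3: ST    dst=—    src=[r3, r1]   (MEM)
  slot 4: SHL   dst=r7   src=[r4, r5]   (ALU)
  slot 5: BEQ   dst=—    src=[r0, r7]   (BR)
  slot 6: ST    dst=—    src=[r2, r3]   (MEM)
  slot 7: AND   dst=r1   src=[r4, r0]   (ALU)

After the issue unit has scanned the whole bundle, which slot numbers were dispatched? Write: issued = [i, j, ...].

issued = [0, 2, 3]

#0 ALU src=r1,r3 dispatched  <A:1 Mu:1 Ld:2 B:1 rd:4 wr:2>
#1 ALU src=r8,r7 held:WAW  <A:1 Mu:1 Ld:2 B:1 rd:4 wr:2>
#2 MEM src=r2 dispatched  <A:1 Mu:1 Ld:1 B:1 rd:3 wr:1>
#3 MEM src=r3,r1 dispatched  <A:1 Mu:1 Ld:0 B:1 rd:1 wr:1>
#4 ALU src=r4,r5 held:RD_PORT  <A:1 Mu:1 Ld:0 B:1 rd:1 wr:1>
#5 BR src=r0,r7 held:RD_PORT  <A:1 Mu:1 Ld:0 B:1 rd:1 wr:1>
#6 MEM src=r2,r3 held:FU  <A:1 Mu:1 Ld:0 B:1 rd:1 wr:1>
#7 ALU src=r4,r0 held:RD_PORT  <A:1 Mu:1 Ld:0 B:1 rd:1 wr:1>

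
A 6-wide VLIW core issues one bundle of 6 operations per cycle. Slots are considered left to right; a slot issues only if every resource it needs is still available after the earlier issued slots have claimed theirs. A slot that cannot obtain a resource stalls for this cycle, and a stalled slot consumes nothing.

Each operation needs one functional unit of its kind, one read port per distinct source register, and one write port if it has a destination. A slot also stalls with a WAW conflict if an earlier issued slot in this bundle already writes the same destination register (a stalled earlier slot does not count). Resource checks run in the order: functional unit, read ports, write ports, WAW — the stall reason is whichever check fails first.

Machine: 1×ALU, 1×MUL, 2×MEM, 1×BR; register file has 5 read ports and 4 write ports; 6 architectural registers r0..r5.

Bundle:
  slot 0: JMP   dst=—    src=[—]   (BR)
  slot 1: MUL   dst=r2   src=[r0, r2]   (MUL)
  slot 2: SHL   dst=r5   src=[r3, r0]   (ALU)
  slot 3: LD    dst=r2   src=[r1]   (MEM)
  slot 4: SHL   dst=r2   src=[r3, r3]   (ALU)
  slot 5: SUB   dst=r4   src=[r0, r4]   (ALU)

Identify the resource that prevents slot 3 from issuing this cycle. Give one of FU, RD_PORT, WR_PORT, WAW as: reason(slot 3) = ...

(0) want 1×BR +0rd +0wr — yes → AL1|MU1|ME2|BR0|rd5|wr4
(1) want 1×MUL +2rd +1wr — yes → AL1|MU0|ME2|BR0|rd3|wr3
(2) want 1×ALU +2rd +1wr — yes → AL0|MU0|ME2|BR0|rd1|wr2
(3) want 1×MEM +1rd +1wr — WAW → AL0|MU0|ME2|BR0|rd1|wr2
(4) want 1×ALU +1rd +1wr — FU → AL0|MU0|ME2|BR0|rd1|wr2
(5) want 1×ALU +2rd +1wr — FU → AL0|MU0|ME2|BR0|rd1|wr2

reason(slot 3) = WAW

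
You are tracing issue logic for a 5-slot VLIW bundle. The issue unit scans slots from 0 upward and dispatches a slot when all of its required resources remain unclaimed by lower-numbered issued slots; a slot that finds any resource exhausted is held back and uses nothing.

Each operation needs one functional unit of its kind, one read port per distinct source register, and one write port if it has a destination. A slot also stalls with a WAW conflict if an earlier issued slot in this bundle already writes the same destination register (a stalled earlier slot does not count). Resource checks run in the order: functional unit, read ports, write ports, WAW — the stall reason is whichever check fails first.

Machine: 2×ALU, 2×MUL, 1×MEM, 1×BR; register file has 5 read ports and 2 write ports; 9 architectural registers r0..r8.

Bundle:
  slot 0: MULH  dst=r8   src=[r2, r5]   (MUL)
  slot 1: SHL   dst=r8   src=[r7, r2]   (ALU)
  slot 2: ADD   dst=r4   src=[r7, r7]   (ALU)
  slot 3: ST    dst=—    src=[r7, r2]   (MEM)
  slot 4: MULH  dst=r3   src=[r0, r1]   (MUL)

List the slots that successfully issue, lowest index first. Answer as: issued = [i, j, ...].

issued = [0, 2, 3]

slot 0 (MUL): ISSUE — free A2,Mu1,Ld1,B1 rp3 wp1
slot 1 (ALU): stall WAW — free A2,Mu1,Ld1,B1 rp3 wp1
slot 2 (ALU): ISSUE — free A1,Mu1,Ld1,B1 rp2 wp0
slot 3 (MEM): ISSUE — free A1,Mu1,Ld0,B1 rp0 wp0
slot 4 (MUL): stall RD_PORT — free A1,Mu1,Ld0,B1 rp0 wp0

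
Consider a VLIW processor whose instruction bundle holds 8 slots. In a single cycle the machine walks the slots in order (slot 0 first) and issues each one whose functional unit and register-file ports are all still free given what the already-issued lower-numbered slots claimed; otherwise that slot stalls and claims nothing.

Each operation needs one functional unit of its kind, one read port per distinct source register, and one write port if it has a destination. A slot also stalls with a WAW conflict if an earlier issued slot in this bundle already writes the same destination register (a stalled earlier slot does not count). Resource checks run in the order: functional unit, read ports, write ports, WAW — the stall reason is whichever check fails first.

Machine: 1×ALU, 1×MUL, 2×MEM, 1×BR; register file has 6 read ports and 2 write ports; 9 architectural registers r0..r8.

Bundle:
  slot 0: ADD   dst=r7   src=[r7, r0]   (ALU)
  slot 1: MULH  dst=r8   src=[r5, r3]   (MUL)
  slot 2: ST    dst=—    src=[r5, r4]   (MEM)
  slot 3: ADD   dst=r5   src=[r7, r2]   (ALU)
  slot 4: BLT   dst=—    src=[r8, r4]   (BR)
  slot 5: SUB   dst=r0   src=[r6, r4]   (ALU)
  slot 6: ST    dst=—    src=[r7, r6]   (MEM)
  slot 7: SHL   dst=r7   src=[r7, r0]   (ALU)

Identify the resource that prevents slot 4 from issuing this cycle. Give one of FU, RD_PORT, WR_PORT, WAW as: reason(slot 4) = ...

reason(slot 4) = RD_PORT

slot 0 (ALU): ISSUE — free A0,Mu1,Ld2,B1 rp4 wp1
slot 1 (MUL): ISSUE — free A0,Mu0,Ld2,B1 rp2 wp0
slot 2 (MEM): ISSUE — free A0,Mu0,Ld1,B1 rp0 wp0
slot 3 (ALU): stall FU — free A0,Mu0,Ld1,B1 rp0 wp0
slot 4 (BR): stall RD_PORT — free A0,Mu0,Ld1,B1 rp0 wp0
slot 5 (ALU): stall FU — free A0,Mu0,Ld1,B1 rp0 wp0
slot 6 (MEM): stall RD_PORT — free A0,Mu0,Ld1,B1 rp0 wp0
slot 7 (ALU): stall FU — free A0,Mu0,Ld1,B1 rp0 wp0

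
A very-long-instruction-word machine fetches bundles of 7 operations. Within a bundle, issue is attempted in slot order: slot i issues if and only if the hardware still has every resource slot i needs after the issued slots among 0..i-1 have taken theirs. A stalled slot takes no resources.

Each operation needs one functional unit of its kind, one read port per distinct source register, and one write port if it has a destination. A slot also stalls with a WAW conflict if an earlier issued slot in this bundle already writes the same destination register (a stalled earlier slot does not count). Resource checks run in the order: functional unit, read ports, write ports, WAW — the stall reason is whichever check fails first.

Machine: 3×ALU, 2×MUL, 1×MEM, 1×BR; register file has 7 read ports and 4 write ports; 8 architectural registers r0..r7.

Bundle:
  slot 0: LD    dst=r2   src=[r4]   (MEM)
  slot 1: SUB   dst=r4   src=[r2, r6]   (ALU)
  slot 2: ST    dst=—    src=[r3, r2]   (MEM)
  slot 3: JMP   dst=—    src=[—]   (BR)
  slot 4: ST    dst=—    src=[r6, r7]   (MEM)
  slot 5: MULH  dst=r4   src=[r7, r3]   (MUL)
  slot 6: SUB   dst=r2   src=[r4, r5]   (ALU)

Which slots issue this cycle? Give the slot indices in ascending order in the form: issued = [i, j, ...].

[0] MEM needs rd=1 wr=1: ok; after: ALU=3 MUL=2 MEM=0 BR=1, R=6, W=3
[1] ALU needs rd=2 wr=1: ok; after: ALU=2 MUL=2 MEM=0 BR=1, R=4, W=2
[2] MEM needs rd=2 wr=0: FU; after: ALU=2 MUL=2 MEM=0 BR=1, R=4, W=2
[3] BR needs rd=0 wr=0: ok; after: ALU=2 MUL=2 MEM=0 BR=0, R=4, W=2
[4] MEM needs rd=2 wr=0: FU; after: ALU=2 MUL=2 MEM=0 BR=0, R=4, W=2
[5] MUL needs rd=2 wr=1: WAW; after: ALU=2 MUL=2 MEM=0 BR=0, R=4, W=2
[6] ALU needs rd=2 wr=1: WAW; after: ALU=2 MUL=2 MEM=0 BR=0, R=4, W=2

issued = [0, 1, 3]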